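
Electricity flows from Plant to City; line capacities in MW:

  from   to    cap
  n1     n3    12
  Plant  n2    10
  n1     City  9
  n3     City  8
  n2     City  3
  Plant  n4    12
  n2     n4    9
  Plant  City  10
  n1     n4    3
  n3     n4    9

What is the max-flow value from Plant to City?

Augment Plant→City: bottleneck 10, flow now 10.
Augment Plant→n2→City: bottleneck 3, flow now 13.
No augmenting path remains; maximum flow = 13.
In the residual graph, reachable from Plant: {Plant, n2, n4}.
Min-cut edges: Plant→City (10), n2→City (3); capacity 10 + 3 = 13.
This cut is saturated, so no flow can exceed 13.

13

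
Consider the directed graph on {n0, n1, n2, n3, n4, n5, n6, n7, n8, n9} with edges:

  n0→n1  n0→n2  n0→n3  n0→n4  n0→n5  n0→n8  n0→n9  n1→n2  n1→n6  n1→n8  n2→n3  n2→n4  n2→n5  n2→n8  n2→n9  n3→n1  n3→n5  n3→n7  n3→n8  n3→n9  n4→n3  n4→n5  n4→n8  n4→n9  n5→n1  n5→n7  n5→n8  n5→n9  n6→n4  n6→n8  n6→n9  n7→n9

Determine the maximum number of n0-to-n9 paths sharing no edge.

Assign every edge capacity 1; by Menger, the answer equals the max flow.
Path n0→n9 (+1); total 1.
Path n0→n2→n9 (+1); total 2.
Path n0→n3→n9 (+1); total 3.
Path n0→n4→n9 (+1); total 4.
Path n0→n5→n9 (+1); total 5.
Path n0→n1→n6→n9 (+1); total 6.
No residual n0→n9 path; max flow = 6.
Certifying cut of size 6: {n0→n1, n0→n2, n0→n3, n0→n4, n0→n5, n0→n9}.

6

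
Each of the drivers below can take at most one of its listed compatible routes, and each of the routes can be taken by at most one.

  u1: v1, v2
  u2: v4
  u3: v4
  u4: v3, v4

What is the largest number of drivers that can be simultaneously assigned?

3

Unit-capacity flow: source→left, listed edges, right→sink; max matching = max flow.
Augmenting path u1→v1 (+1); matched 1.
Augmenting path u2→v4 (+1); matched 2.
Augmenting path u4→v3 (+1); matched 3.
No augmenting path remains; maximum matching = 3.
König certificate: {u1, u4, v4} is a vertex cover of size 3 (every listed pair touches it), so no matching can be larger.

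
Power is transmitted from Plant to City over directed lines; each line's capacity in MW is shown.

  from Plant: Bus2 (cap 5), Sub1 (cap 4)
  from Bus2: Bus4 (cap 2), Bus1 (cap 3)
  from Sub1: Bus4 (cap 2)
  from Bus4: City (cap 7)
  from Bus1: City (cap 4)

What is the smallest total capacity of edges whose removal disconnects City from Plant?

Augment Plant→Bus2→Bus4→City: bottleneck 2, flow now 2.
Augment Plant→Bus2→Bus1→City: bottleneck 3, flow now 5.
Augment Plant→Sub1→Bus4→City: bottleneck 2, flow now 7.
No augmenting path remains; maximum flow = 7.
By max-flow min-cut, the minimum cut capacity equals the max flow.
In the residual graph, reachable from Plant: {Plant, Sub1}.
Min-cut edges: Plant→Bus2 (5), Sub1→Bus4 (2); capacity 5 + 2 = 7.

7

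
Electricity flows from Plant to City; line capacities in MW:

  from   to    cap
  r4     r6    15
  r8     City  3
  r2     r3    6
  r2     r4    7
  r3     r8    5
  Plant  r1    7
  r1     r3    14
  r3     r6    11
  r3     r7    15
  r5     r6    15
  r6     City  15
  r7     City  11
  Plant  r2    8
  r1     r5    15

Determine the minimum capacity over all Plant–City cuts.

Augment Plant→r1→r3→r6→City: bottleneck 7, flow now 7.
Augment Plant→r2→r3→r6→City: bottleneck 4, flow now 11.
Augment Plant→r2→r3→r7→City: bottleneck 2, flow now 13.
Augment Plant→r2→r4→r6→City: bottleneck 2, flow now 15.
No augmenting path remains; maximum flow = 15.
By max-flow min-cut, the minimum cut capacity equals the max flow.
In the residual graph, reachable from Plant: {Plant}.
Min-cut edges: Plant→r1 (7), Plant→r2 (8); capacity 7 + 8 = 15.

15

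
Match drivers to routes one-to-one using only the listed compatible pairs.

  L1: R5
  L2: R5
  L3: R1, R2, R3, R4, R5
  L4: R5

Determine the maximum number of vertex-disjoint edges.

Unit-capacity flow: source→left, listed edges, right→sink; max matching = max flow.
Augmenting path L1→R5 (+1); matched 1.
Augmenting path L3→R1 (+1); matched 2.
No augmenting path remains; maximum matching = 2.
König certificate: {L3, R5} is a vertex cover of size 2 (every listed pair touches it), so no matching can be larger.

2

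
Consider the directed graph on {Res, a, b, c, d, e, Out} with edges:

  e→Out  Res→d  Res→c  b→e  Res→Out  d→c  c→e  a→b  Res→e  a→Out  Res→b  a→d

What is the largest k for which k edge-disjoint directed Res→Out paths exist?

Assign every edge capacity 1; by Menger, the answer equals the max flow.
Path Res→Out (+1); total 1.
Path Res→e→Out (+1); total 2.
No residual Res→Out path; max flow = 2.
Certifying cut of size 2: {Res→Out, e→Out}.

2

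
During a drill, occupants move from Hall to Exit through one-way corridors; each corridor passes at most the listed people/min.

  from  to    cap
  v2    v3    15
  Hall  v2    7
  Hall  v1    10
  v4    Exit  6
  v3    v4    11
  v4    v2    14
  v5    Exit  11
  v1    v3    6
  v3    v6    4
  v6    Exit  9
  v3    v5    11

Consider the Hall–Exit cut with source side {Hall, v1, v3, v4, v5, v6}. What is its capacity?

47

Edges leaving {Hall, v1, v3, v4, v5, v6}: Hall→v2 (7), v4→v2 (14), v4→Exit (6), v5→Exit (11), v6→Exit (9).
Cut capacity = 7 + 14 + 6 + 11 + 9 = 47.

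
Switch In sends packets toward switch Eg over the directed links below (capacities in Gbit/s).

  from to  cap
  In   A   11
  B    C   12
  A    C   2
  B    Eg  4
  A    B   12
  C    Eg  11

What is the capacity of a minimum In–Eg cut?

11

Augment In→A→B→Eg: bottleneck 4, flow now 4.
Augment In→A→C→Eg: bottleneck 2, flow now 6.
Augment In→A→B→C→Eg: bottleneck 5, flow now 11.
No augmenting path remains; maximum flow = 11.
By max-flow min-cut, the minimum cut capacity equals the max flow.
In the residual graph, reachable from In: {In}.
Min-cut edges: In→A (11); capacity 11 = 11.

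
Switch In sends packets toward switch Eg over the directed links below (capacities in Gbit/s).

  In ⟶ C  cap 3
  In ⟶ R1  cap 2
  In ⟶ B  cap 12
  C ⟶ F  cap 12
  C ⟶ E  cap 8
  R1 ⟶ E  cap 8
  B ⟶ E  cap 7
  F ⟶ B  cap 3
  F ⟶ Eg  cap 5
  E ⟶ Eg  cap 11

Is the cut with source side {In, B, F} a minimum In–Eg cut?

No — its capacity is 17, but the minimum cut has capacity 12.

Given cut capacity: 3 + 2 + 7 + 5 = 17.
Augment In→C→F→Eg: bottleneck 3, flow now 3.
Augment In→R1→E→Eg: bottleneck 2, flow now 5.
Augment In→B→E→Eg: bottleneck 7, flow now 12.
No augmenting path remains; maximum flow = 12.
In the residual graph, reachable from In: {In, B}.
Min-cut edges: In→C (3), In→R1 (2), B→E (7); capacity 3 + 2 + 7 = 12.
Cut capacity 17 exceeds the max flow 12, so it is not minimum.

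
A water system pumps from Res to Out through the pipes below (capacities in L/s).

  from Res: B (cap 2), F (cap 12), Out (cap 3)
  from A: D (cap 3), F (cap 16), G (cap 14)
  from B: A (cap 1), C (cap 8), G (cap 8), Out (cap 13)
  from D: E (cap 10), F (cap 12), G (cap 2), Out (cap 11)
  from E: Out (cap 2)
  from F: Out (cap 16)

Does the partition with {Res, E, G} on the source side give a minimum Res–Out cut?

Given cut capacity: 2 + 12 + 3 + 2 = 19.
Augment Res→Out: bottleneck 3, flow now 3.
Augment Res→B→Out: bottleneck 2, flow now 5.
Augment Res→F→Out: bottleneck 12, flow now 17.
No augmenting path remains; maximum flow = 17.
In the residual graph, reachable from Res: {Res}.
Min-cut edges: Res→B (2), Res→F (12), Res→Out (3); capacity 2 + 12 + 3 = 17.
Cut capacity 19 exceeds the max flow 17, so it is not minimum.

No — its capacity is 19, but the minimum cut has capacity 17.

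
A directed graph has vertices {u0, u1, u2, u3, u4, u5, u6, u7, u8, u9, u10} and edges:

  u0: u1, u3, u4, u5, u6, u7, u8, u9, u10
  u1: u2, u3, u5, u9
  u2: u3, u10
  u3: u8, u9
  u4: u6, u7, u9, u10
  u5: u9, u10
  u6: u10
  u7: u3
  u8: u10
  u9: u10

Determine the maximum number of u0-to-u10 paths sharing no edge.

7

Assign every edge capacity 1; by Menger, the answer equals the max flow.
Path u0→u10 (+1); total 1.
Path u0→u4→u10 (+1); total 2.
Path u0→u5→u10 (+1); total 3.
Path u0→u6→u10 (+1); total 4.
Path u0→u8→u10 (+1); total 5.
Path u0→u9→u10 (+1); total 6.
Path u0→u1→u2→u10 (+1); total 7.
No residual u0→u10 path; max flow = 7.
Certifying cut of size 7: {u0→u1, u0→u10, u0→u4, u0→u5, u0→u6, u8→u10, u9→u10}.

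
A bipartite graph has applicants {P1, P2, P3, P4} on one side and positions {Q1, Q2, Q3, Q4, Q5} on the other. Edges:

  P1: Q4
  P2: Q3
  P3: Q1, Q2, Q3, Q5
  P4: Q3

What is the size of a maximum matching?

Unit-capacity flow: source→left, listed edges, right→sink; max matching = max flow.
Augmenting path P1→Q4 (+1); matched 1.
Augmenting path P2→Q3 (+1); matched 2.
Augmenting path P3→Q1 (+1); matched 3.
No augmenting path remains; maximum matching = 3.
König certificate: {P1, P3, Q3} is a vertex cover of size 3 (every listed pair touches it), so no matching can be larger.

3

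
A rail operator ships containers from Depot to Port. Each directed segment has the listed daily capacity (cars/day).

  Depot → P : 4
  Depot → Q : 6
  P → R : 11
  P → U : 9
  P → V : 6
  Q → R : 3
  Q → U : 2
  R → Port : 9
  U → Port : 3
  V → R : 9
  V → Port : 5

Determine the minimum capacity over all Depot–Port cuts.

9

Augment Depot→P→R→Port: bottleneck 4, flow now 4.
Augment Depot→Q→R→Port: bottleneck 3, flow now 7.
Augment Depot→Q→U→Port: bottleneck 2, flow now 9.
No augmenting path remains; maximum flow = 9.
By max-flow min-cut, the minimum cut capacity equals the max flow.
In the residual graph, reachable from Depot: {Depot, Q}.
Min-cut edges: Depot→P (4), Q→R (3), Q→U (2); capacity 4 + 3 + 2 = 9.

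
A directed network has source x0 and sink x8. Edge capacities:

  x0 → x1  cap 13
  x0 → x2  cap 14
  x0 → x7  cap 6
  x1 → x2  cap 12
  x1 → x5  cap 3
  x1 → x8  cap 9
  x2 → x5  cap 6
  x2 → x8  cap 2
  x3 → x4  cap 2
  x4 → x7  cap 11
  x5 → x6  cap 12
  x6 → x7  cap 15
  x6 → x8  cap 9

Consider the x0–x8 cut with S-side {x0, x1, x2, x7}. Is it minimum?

Given cut capacity: 3 + 9 + 6 + 2 = 20.
Augment x0→x1→x8: bottleneck 9, flow now 9.
Augment x0→x2→x8: bottleneck 2, flow now 11.
Augment x0→x1→x5→x6→x8: bottleneck 3, flow now 14.
Augment x0→x2→x5→x6→x8: bottleneck 6, flow now 20.
No augmenting path remains; maximum flow = 20.
Cut capacity 20 equals the max flow, so it is a minimum cut.

Yes — it is a minimum cut (capacity 20).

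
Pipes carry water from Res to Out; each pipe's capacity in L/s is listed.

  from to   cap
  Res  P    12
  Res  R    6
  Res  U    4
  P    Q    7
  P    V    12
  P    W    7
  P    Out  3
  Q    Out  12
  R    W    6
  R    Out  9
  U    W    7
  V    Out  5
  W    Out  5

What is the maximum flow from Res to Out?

22

Augment Res→P→Out: bottleneck 3, flow now 3.
Augment Res→R→Out: bottleneck 6, flow now 9.
Augment Res→P→Q→Out: bottleneck 7, flow now 16.
Augment Res→P→V→Out: bottleneck 2, flow now 18.
Augment Res→U→W→Out: bottleneck 4, flow now 22.
No augmenting path remains; maximum flow = 22.
In the residual graph, reachable from Res: {Res}.
Min-cut edges: Res→P (12), Res→R (6), Res→U (4); capacity 12 + 6 + 4 = 22.
This cut is saturated, so no flow can exceed 22.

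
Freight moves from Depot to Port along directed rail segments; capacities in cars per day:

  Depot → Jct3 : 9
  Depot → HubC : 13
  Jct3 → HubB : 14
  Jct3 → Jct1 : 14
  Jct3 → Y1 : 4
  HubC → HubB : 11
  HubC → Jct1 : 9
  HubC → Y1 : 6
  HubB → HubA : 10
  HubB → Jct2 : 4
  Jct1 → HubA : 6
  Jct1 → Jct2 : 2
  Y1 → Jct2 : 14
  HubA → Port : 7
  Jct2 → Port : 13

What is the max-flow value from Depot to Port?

Augment Depot→Jct3→HubB→HubA→Port: bottleneck 7, flow now 7.
Augment Depot→Jct3→HubB→Jct2→Port: bottleneck 2, flow now 9.
Augment Depot→HubC→HubB→Jct2→Port: bottleneck 2, flow now 11.
Augment Depot→HubC→Jct1→Jct2→Port: bottleneck 2, flow now 13.
Augment Depot→HubC→Y1→Jct2→Port: bottleneck 6, flow now 19.
Augment Depot→HubC→HubB→Jct3→Y1→Jct2→Port: bottleneck 1, flow now 20. (uses reverse residual edge)
No augmenting path remains; maximum flow = 20.
In the residual graph, reachable from Depot: {Depot, Jct3, HubC, HubB, Jct1, Y1, HubA, Jct2}.
Min-cut edges: HubA→Port (7), Jct2→Port (13); capacity 7 + 13 = 20.
This cut is saturated, so no flow can exceed 20.

20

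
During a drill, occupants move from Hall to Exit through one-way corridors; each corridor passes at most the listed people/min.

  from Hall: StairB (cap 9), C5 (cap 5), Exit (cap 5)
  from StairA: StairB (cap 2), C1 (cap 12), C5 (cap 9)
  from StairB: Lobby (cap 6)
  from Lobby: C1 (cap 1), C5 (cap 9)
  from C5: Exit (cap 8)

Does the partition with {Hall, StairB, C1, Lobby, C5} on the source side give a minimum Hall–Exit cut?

Given cut capacity: 5 + 8 = 13.
Augment Hall→Exit: bottleneck 5, flow now 5.
Augment Hall→C5→Exit: bottleneck 5, flow now 10.
Augment Hall→StairB→Lobby→C5→Exit: bottleneck 3, flow now 13.
No augmenting path remains; maximum flow = 13.
Cut capacity 13 equals the max flow, so it is a minimum cut.

Yes — it is a minimum cut (capacity 13).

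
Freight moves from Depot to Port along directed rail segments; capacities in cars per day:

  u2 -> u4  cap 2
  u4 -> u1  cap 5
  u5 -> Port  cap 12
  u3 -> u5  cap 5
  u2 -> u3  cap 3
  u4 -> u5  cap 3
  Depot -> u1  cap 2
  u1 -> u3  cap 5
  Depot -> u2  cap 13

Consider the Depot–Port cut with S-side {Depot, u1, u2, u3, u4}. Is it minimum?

Given cut capacity: 5 + 3 = 8.
Augment Depot→u1→u3→u5→Port: bottleneck 2, flow now 2.
Augment Depot→u2→u3→u5→Port: bottleneck 3, flow now 5.
Augment Depot→u2→u4→u5→Port: bottleneck 2, flow now 7.
No augmenting path remains; maximum flow = 7.
In the residual graph, reachable from Depot: {Depot, u2}.
Min-cut edges: Depot→u1 (2), u2→u3 (3), u2→u4 (2); capacity 2 + 3 + 2 = 7.
Cut capacity 8 exceeds the max flow 7, so it is not minimum.

No — its capacity is 8, but the minimum cut has capacity 7.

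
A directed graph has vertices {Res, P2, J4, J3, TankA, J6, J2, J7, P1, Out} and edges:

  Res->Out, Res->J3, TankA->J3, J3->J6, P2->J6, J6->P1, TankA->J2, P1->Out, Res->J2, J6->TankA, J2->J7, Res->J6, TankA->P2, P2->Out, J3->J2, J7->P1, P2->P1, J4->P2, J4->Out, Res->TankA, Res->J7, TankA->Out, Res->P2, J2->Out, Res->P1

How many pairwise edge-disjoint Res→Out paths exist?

5

Assign every edge capacity 1; by Menger, the answer equals the max flow.
Path Res→Out (+1); total 1.
Path Res→P2→Out (+1); total 2.
Path Res→TankA→Out (+1); total 3.
Path Res→J2→Out (+1); total 4.
Path Res→P1→Out (+1); total 5.
No residual Res→Out path; max flow = 5.
Certifying cut of size 5: {J2→Out, P1→Out, P2→Out, Res→Out, TankA→Out}.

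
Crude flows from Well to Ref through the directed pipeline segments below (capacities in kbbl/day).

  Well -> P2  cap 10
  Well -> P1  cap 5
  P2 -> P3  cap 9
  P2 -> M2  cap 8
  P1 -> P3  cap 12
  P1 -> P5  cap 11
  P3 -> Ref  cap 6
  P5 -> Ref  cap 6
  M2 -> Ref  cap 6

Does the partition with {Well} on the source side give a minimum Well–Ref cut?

Given cut capacity: 10 + 5 = 15.
Augment Well→P2→P3→Ref: bottleneck 6, flow now 6.
Augment Well→P2→M2→Ref: bottleneck 4, flow now 10.
Augment Well→P1→P5→Ref: bottleneck 5, flow now 15.
No augmenting path remains; maximum flow = 15.
Cut capacity 15 equals the max flow, so it is a minimum cut.

Yes — it is a minimum cut (capacity 15).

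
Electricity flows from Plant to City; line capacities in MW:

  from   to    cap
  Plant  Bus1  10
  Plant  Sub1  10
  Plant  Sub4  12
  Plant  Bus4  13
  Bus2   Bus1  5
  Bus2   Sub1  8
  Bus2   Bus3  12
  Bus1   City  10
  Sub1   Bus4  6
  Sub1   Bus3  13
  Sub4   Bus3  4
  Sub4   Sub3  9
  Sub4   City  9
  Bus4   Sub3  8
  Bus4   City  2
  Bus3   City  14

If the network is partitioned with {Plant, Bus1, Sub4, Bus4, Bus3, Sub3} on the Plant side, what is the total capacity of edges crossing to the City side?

Edges leaving {Plant, Bus1, Sub4, Bus4, Bus3, Sub3}: Plant→Sub1 (10), Bus1→City (10), Sub4→City (9), Bus4→City (2), Bus3→City (14).
Cut capacity = 10 + 10 + 9 + 2 + 14 = 45.

45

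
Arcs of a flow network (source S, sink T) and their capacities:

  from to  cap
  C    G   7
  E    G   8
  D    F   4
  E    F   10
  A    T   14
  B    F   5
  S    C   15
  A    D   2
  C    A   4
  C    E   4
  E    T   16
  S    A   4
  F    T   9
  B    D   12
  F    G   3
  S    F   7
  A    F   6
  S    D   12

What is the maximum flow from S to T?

Augment S→A→T: bottleneck 4, flow now 4.
Augment S→F→T: bottleneck 7, flow now 11.
Augment S→C→A→T: bottleneck 4, flow now 15.
Augment S→C→E→T: bottleneck 4, flow now 19.
Augment S→D→F→T: bottleneck 2, flow now 21.
No augmenting path remains; maximum flow = 21.
In the residual graph, reachable from S: {S, C, D, F, G}.
Min-cut edges: S→A (4), C→A (4), C→E (4), F→T (9); capacity 4 + 4 + 4 + 9 = 21.
This cut is saturated, so no flow can exceed 21.

21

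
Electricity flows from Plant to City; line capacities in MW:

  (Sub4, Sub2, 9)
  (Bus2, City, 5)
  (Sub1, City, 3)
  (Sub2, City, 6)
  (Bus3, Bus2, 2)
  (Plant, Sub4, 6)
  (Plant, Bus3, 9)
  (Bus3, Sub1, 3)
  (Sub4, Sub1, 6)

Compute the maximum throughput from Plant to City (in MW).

Augment Plant→Bus3→Bus2→City: bottleneck 2, flow now 2.
Augment Plant→Bus3→Sub1→City: bottleneck 3, flow now 5.
Augment Plant→Sub4→Sub2→City: bottleneck 6, flow now 11.
No augmenting path remains; maximum flow = 11.
In the residual graph, reachable from Plant: {Plant, Bus3}.
Min-cut edges: Plant→Sub4 (6), Bus3→Bus2 (2), Bus3→Sub1 (3); capacity 6 + 2 + 3 = 11.
This cut is saturated, so no flow can exceed 11.

11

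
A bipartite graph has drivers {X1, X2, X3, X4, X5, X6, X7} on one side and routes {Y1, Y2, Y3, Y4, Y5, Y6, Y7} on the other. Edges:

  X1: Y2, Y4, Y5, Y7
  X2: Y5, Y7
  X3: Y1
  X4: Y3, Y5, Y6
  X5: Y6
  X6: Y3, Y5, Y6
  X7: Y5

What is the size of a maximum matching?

Unit-capacity flow: source→left, listed edges, right→sink; max matching = max flow.
Augmenting path X1→Y2 (+1); matched 1.
Augmenting path X2→Y5 (+1); matched 2.
Augmenting path X3→Y1 (+1); matched 3.
Augmenting path X4→Y3 (+1); matched 4.
Augmenting path X5→Y6 (+1); matched 5.
Augmenting path X6→Y5→X2→Y7 (+1); matched 6.
No augmenting path remains; maximum matching = 6.
König certificate: {X1, X2, X3, Y3, Y5, Y6} is a vertex cover of size 6 (every listed pair touches it), so no matching can be larger.

6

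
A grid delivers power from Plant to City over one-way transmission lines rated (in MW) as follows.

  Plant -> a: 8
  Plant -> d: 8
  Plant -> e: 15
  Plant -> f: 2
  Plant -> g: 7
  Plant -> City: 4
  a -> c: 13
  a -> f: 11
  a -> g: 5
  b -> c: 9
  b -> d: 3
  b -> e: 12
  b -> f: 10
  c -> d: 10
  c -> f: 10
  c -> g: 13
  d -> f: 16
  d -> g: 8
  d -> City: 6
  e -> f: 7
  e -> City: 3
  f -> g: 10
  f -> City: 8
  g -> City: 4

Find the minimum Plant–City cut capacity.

Augment Plant→City: bottleneck 4, flow now 4.
Augment Plant→d→City: bottleneck 6, flow now 10.
Augment Plant→e→City: bottleneck 3, flow now 13.
Augment Plant→f→City: bottleneck 2, flow now 15.
Augment Plant→g→City: bottleneck 4, flow now 19.
Augment Plant→a→f→City: bottleneck 6, flow now 25.
No augmenting path remains; maximum flow = 25.
By max-flow min-cut, the minimum cut capacity equals the max flow.
In the residual graph, reachable from Plant: {Plant, a, c, d, e, f, g}.
Min-cut edges: Plant→City (4), d→City (6), e→City (3), f→City (8), g→City (4); capacity 4 + 6 + 3 + 8 + 4 = 25.

25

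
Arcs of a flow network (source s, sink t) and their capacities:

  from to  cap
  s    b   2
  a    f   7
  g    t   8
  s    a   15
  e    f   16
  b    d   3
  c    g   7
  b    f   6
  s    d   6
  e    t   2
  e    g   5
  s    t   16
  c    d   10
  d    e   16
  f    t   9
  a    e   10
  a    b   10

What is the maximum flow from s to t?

Augment s→t: bottleneck 16, flow now 16.
Augment s→a→e→t: bottleneck 2, flow now 18.
Augment s→a→f→t: bottleneck 7, flow now 25.
Augment s→b→f→t: bottleneck 2, flow now 27.
Augment s→a→e→g→t: bottleneck 5, flow now 32.
No augmenting path remains; maximum flow = 32.
In the residual graph, reachable from s: {s, a, b, d, e, f}.
Min-cut edges: s→t (16), e→g (5), e→t (2), f→t (9); capacity 16 + 5 + 2 + 9 = 32.
This cut is saturated, so no flow can exceed 32.

32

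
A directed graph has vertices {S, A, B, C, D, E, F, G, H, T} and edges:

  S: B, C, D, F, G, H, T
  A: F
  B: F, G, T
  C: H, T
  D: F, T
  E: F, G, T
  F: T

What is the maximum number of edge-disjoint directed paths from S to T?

Assign every edge capacity 1; by Menger, the answer equals the max flow.
Path S→T (+1); total 1.
Path S→B→T (+1); total 2.
Path S→C→T (+1); total 3.
Path S→D→T (+1); total 4.
Path S→F→T (+1); total 5.
No residual S→T path; max flow = 5.
Certifying cut of size 5: {S→B, S→C, S→D, S→F, S→T}.

5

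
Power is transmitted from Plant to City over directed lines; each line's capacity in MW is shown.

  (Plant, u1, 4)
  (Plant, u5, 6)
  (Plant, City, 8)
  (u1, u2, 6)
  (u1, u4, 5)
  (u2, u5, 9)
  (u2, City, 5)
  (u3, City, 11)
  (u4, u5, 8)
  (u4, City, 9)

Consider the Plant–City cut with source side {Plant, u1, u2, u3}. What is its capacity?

Edges leaving {Plant, u1, u2, u3}: Plant→u5 (6), Plant→City (8), u1→u4 (5), u2→u5 (9), u2→City (5), u3→City (11).
Cut capacity = 6 + 8 + 5 + 9 + 5 + 11 = 44.

44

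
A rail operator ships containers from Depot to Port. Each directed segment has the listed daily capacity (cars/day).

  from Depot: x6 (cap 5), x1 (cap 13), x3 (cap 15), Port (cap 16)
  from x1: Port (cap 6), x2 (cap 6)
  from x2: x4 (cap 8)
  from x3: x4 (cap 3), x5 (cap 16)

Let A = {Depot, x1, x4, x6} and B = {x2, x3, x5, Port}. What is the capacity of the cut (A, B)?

Edges leaving {Depot, x1, x4, x6}: Depot→x3 (15), Depot→Port (16), x1→x2 (6), x1→Port (6).
Cut capacity = 15 + 16 + 6 + 6 = 43.

43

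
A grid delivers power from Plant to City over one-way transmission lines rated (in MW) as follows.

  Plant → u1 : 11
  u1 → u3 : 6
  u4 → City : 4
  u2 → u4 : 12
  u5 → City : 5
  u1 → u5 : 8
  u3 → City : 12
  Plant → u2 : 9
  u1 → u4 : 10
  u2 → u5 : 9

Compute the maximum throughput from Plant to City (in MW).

15

Augment Plant→u1→u3→City: bottleneck 6, flow now 6.
Augment Plant→u1→u4→City: bottleneck 4, flow now 10.
Augment Plant→u1→u5→City: bottleneck 1, flow now 11.
Augment Plant→u2→u5→City: bottleneck 4, flow now 15.
No augmenting path remains; maximum flow = 15.
In the residual graph, reachable from Plant: {Plant, u1, u2, u4, u5}.
Min-cut edges: u1→u3 (6), u4→City (4), u5→City (5); capacity 6 + 4 + 5 = 15.
This cut is saturated, so no flow can exceed 15.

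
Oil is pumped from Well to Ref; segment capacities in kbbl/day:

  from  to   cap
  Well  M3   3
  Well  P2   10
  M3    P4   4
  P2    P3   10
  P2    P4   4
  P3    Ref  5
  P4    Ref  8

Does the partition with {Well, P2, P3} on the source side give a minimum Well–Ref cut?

Given cut capacity: 3 + 4 + 5 = 12.
Augment Well→M3→P4→Ref: bottleneck 3, flow now 3.
Augment Well→P2→P3→Ref: bottleneck 5, flow now 8.
Augment Well→P2→P4→Ref: bottleneck 4, flow now 12.
No augmenting path remains; maximum flow = 12.
Cut capacity 12 equals the max flow, so it is a minimum cut.

Yes — it is a minimum cut (capacity 12).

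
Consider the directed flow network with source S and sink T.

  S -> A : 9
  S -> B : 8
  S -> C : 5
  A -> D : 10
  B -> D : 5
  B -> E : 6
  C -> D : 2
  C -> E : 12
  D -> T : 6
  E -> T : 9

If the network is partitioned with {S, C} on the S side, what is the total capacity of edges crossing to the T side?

Edges leaving {S, C}: S→A (9), S→B (8), C→D (2), C→E (12).
Cut capacity = 9 + 8 + 2 + 12 = 31.

31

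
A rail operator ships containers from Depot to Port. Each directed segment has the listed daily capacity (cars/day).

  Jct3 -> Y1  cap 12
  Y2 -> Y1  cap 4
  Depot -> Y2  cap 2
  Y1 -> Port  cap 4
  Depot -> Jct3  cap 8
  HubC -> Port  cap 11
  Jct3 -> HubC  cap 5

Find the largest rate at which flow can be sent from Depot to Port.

9

Augment Depot→Jct3→Y1→Port: bottleneck 4, flow now 4.
Augment Depot→Jct3→HubC→Port: bottleneck 4, flow now 8.
Augment Depot→Y2→Y1→Jct3→HubC→Port: bottleneck 1, flow now 9. (uses reverse residual edge)
No augmenting path remains; maximum flow = 9.
In the residual graph, reachable from Depot: {Depot, Jct3, Y2, Y1}.
Min-cut edges: Jct3→HubC (5), Y1→Port (4); capacity 5 + 4 = 9.
This cut is saturated, so no flow can exceed 9.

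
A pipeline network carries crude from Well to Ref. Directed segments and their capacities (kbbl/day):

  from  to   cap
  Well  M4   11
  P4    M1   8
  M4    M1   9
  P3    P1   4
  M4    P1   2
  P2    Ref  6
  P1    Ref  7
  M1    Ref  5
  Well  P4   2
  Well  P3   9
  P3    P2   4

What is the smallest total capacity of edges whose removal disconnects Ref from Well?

15

Augment Well→M4→P1→Ref: bottleneck 2, flow now 2.
Augment Well→M4→M1→Ref: bottleneck 5, flow now 7.
Augment Well→P3→P1→Ref: bottleneck 4, flow now 11.
Augment Well→P3→P2→Ref: bottleneck 4, flow now 15.
No augmenting path remains; maximum flow = 15.
By max-flow min-cut, the minimum cut capacity equals the max flow.
In the residual graph, reachable from Well: {Well, M4, P4, P3, M1}.
Min-cut edges: M4→P1 (2), P3→P1 (4), P3→P2 (4), M1→Ref (5); capacity 2 + 4 + 4 + 5 = 15.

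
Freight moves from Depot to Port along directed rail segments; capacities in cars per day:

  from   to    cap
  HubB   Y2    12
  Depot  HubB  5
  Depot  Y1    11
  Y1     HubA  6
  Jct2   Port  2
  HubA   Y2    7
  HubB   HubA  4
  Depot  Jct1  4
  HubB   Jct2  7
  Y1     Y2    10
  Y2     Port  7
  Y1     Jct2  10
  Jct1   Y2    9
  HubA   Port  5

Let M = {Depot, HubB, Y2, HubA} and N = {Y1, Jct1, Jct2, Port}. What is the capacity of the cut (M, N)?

Edges leaving {Depot, HubB, Y2, HubA}: Depot→Y1 (11), Depot→Jct1 (4), HubB→Jct2 (7), Y2→Port (7), HubA→Port (5).
Cut capacity = 11 + 4 + 7 + 7 + 5 = 34.

34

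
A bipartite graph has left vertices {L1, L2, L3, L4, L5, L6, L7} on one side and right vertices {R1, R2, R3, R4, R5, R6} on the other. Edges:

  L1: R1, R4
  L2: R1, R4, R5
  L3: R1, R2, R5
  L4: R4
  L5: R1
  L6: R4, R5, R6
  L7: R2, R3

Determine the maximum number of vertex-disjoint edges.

6

Unit-capacity flow: source→left, listed edges, right→sink; max matching = max flow.
Augmenting path L1→R1 (+1); matched 1.
Augmenting path L2→R4 (+1); matched 2.
Augmenting path L3→R2 (+1); matched 3.
Augmenting path L6→R5 (+1); matched 4.
Augmenting path L7→R3 (+1); matched 5.
Augmenting path L4→R4→L2→R5→L6→R6 (+1); matched 6.
No augmenting path remains; maximum matching = 6.
König certificate: {L2, L3, L6, L7, R1, R4} is a vertex cover of size 6 (every listed pair touches it), so no matching can be larger.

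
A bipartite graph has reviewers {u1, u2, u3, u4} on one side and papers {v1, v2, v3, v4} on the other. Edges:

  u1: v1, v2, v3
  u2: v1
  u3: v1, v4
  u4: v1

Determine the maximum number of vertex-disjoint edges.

3

Unit-capacity flow: source→left, listed edges, right→sink; max matching = max flow.
Augmenting path u1→v1 (+1); matched 1.
Augmenting path u3→v4 (+1); matched 2.
Augmenting path u2→v1→u1→v2 (+1); matched 3.
No augmenting path remains; maximum matching = 3.
König certificate: {u1, u3, v1} is a vertex cover of size 3 (every listed pair touches it), so no matching can be larger.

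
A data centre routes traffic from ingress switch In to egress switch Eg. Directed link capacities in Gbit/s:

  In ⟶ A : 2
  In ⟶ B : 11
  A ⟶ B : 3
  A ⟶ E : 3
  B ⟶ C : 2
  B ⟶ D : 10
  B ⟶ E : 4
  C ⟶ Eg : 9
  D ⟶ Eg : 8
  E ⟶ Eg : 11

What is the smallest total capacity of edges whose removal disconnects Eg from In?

Augment In→A→E→Eg: bottleneck 2, flow now 2.
Augment In→B→C→Eg: bottleneck 2, flow now 4.
Augment In→B→D→Eg: bottleneck 8, flow now 12.
Augment In→B→E→Eg: bottleneck 1, flow now 13.
No augmenting path remains; maximum flow = 13.
By max-flow min-cut, the minimum cut capacity equals the max flow.
In the residual graph, reachable from In: {In}.
Min-cut edges: In→A (2), In→B (11); capacity 2 + 11 = 13.

13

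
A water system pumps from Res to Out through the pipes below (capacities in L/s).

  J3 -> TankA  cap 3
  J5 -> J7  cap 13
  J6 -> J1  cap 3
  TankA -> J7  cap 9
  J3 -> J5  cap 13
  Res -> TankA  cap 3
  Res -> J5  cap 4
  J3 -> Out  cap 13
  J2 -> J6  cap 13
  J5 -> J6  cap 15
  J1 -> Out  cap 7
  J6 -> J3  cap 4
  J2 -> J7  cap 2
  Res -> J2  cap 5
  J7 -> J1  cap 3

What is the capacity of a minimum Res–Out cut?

Augment Res→J5→J6→J1→Out: bottleneck 3, flow now 3.
Augment Res→J5→J6→J3→Out: bottleneck 1, flow now 4.
Augment Res→TankA→J7→J1→Out: bottleneck 3, flow now 7.
Augment Res→J2→J6→J3→Out: bottleneck 3, flow now 10.
No augmenting path remains; maximum flow = 10.
By max-flow min-cut, the minimum cut capacity equals the max flow.
In the residual graph, reachable from Res: {Res, J5, TankA, J2, J6, J7}.
Min-cut edges: J6→J1 (3), J6→J3 (4), J7→J1 (3); capacity 3 + 4 + 3 = 10.

10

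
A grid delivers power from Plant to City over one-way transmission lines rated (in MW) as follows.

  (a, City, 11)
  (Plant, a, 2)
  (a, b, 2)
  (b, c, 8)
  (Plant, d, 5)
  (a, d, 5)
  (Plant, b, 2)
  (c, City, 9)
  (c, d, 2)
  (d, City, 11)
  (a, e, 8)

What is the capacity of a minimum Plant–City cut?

9

Augment Plant→a→City: bottleneck 2, flow now 2.
Augment Plant→d→City: bottleneck 5, flow now 7.
Augment Plant→b→c→City: bottleneck 2, flow now 9.
No augmenting path remains; maximum flow = 9.
By max-flow min-cut, the minimum cut capacity equals the max flow.
In the residual graph, reachable from Plant: {Plant}.
Min-cut edges: Plant→a (2), Plant→b (2), Plant→d (5); capacity 2 + 2 + 5 = 9.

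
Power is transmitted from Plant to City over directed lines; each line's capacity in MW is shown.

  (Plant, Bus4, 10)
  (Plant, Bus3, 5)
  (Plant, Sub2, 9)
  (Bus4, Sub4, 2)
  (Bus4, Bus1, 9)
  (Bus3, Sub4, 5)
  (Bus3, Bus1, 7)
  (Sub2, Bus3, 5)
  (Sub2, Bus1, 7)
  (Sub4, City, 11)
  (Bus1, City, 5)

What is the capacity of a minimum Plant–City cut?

Augment Plant→Bus4→Sub4→City: bottleneck 2, flow now 2.
Augment Plant→Bus4→Bus1→City: bottleneck 5, flow now 7.
Augment Plant→Bus3→Sub4→City: bottleneck 5, flow now 12.
No augmenting path remains; maximum flow = 12.
By max-flow min-cut, the minimum cut capacity equals the max flow.
In the residual graph, reachable from Plant: {Plant, Bus4, Bus3, Sub2, Bus1}.
Min-cut edges: Bus4→Sub4 (2), Bus3→Sub4 (5), Bus1→City (5); capacity 2 + 5 + 5 = 12.

12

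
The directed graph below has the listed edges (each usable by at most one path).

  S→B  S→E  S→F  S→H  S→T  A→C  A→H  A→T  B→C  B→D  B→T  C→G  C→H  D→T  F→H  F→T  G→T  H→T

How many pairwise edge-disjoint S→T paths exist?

4

Assign every edge capacity 1; by Menger, the answer equals the max flow.
Path S→T (+1); total 1.
Path S→B→T (+1); total 2.
Path S→F→T (+1); total 3.
Path S→H→T (+1); total 4.
No residual S→T path; max flow = 4.
Certifying cut of size 4: {S→B, S→F, S→H, S→T}.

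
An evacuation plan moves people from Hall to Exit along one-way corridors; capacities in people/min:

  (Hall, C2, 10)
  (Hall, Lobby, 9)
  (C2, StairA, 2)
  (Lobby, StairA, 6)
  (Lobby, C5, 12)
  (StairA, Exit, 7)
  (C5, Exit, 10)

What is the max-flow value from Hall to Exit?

11

Augment Hall→C2→StairA→Exit: bottleneck 2, flow now 2.
Augment Hall→Lobby→StairA→Exit: bottleneck 5, flow now 7.
Augment Hall→Lobby→C5→Exit: bottleneck 4, flow now 11.
No augmenting path remains; maximum flow = 11.
In the residual graph, reachable from Hall: {Hall, C2}.
Min-cut edges: Hall→Lobby (9), C2→StairA (2); capacity 9 + 2 = 11.
This cut is saturated, so no flow can exceed 11.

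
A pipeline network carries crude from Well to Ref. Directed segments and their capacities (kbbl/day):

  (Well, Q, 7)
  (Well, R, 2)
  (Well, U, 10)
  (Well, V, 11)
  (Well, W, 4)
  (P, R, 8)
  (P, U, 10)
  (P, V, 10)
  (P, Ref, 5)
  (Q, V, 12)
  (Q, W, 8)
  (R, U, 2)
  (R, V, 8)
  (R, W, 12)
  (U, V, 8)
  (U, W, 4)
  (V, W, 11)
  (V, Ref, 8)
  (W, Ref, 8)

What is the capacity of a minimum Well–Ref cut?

16

Augment Well→V→Ref: bottleneck 8, flow now 8.
Augment Well→W→Ref: bottleneck 4, flow now 12.
Augment Well→Q→W→Ref: bottleneck 4, flow now 16.
No augmenting path remains; maximum flow = 16.
By max-flow min-cut, the minimum cut capacity equals the max flow.
In the residual graph, reachable from Well: {Well, Q, R, U, V, W}.
Min-cut edges: V→Ref (8), W→Ref (8); capacity 8 + 8 = 16.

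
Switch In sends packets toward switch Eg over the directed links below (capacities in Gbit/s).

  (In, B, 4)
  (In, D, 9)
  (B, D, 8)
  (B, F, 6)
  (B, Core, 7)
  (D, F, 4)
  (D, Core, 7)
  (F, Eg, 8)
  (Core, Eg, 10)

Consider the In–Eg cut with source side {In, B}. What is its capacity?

Edges leaving {In, B}: In→D (9), B→D (8), B→F (6), B→Core (7).
Cut capacity = 9 + 8 + 6 + 7 = 30.

30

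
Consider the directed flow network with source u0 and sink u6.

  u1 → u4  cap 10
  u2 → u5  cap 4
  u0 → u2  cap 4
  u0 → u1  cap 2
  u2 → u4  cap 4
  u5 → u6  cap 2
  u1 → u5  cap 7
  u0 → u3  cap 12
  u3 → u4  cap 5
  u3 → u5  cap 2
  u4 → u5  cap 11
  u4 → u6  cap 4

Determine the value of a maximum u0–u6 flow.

6

Augment u0→u1→u4→u6: bottleneck 2, flow now 2.
Augment u0→u2→u4→u6: bottleneck 2, flow now 4.
Augment u0→u2→u5→u6: bottleneck 2, flow now 6.
No augmenting path remains; maximum flow = 6.
In the residual graph, reachable from u0: {u0, u1, u2, u3, u4, u5}.
Min-cut edges: u4→u6 (4), u5→u6 (2); capacity 4 + 2 = 6.
This cut is saturated, so no flow can exceed 6.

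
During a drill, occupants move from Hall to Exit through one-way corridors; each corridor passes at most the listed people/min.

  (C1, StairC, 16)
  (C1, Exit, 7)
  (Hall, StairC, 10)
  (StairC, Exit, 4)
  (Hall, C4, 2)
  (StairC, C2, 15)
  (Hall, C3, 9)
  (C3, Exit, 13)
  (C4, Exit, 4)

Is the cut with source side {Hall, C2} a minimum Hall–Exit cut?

No — its capacity is 21, but the minimum cut has capacity 15.

Given cut capacity: 2 + 10 + 9 = 21.
Augment Hall→C4→Exit: bottleneck 2, flow now 2.
Augment Hall→StairC→Exit: bottleneck 4, flow now 6.
Augment Hall→C3→Exit: bottleneck 9, flow now 15.
No augmenting path remains; maximum flow = 15.
In the residual graph, reachable from Hall: {Hall, StairC, C2}.
Min-cut edges: Hall→C4 (2), Hall→C3 (9), StairC→Exit (4); capacity 2 + 9 + 4 = 15.
Cut capacity 21 exceeds the max flow 15, so it is not minimum.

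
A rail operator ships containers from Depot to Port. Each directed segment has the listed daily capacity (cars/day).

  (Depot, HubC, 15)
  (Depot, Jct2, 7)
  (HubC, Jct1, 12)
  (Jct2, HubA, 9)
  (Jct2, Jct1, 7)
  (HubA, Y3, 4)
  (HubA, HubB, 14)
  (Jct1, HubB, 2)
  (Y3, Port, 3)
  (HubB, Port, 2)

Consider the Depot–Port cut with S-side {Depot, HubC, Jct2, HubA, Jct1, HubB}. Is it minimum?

No — its capacity is 6, but the minimum cut has capacity 5.

Given cut capacity: 4 + 2 = 6.
Augment Depot→HubC→Jct1→HubB→Port: bottleneck 2, flow now 2.
Augment Depot→Jct2→HubA→Y3→Port: bottleneck 3, flow now 5.
No augmenting path remains; maximum flow = 5.
In the residual graph, reachable from Depot: {Depot, HubC, Jct2, HubA, Jct1, Y3, HubB}.
Min-cut edges: Y3→Port (3), HubB→Port (2); capacity 3 + 2 = 5.
Cut capacity 6 exceeds the max flow 5, so it is not minimum.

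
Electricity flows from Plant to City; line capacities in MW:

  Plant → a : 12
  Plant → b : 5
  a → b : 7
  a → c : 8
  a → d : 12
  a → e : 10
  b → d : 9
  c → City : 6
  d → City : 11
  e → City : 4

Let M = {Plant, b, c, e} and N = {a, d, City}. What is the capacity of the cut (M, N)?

Edges leaving {Plant, b, c, e}: Plant→a (12), b→d (9), c→City (6), e→City (4).
Cut capacity = 12 + 9 + 6 + 4 = 31.

31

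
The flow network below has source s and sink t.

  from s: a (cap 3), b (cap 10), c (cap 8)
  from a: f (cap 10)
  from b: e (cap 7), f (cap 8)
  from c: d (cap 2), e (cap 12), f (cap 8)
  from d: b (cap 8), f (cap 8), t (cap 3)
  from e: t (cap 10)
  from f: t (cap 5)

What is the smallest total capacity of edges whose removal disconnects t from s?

Augment s→a→f→t: bottleneck 3, flow now 3.
Augment s→b→e→t: bottleneck 7, flow now 10.
Augment s→b→f→t: bottleneck 2, flow now 12.
Augment s→c→d→t: bottleneck 2, flow now 14.
Augment s→c→e→t: bottleneck 3, flow now 17.
No augmenting path remains; maximum flow = 17.
By max-flow min-cut, the minimum cut capacity equals the max flow.
In the residual graph, reachable from s: {s, a, b, c, e, f}.
Min-cut edges: c→d (2), e→t (10), f→t (5); capacity 2 + 10 + 5 = 17.

17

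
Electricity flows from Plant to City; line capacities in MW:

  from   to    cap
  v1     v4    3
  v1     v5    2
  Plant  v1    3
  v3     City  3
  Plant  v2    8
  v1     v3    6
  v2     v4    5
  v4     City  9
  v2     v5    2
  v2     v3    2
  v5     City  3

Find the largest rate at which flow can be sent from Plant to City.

Augment Plant→v1→v3→City: bottleneck 3, flow now 3.
Augment Plant→v2→v4→City: bottleneck 5, flow now 8.
Augment Plant→v2→v5→City: bottleneck 2, flow now 10.
Augment Plant→v2→v3→v1→v4→City: bottleneck 1, flow now 11. (uses reverse residual edge)
No augmenting path remains; maximum flow = 11.
In the residual graph, reachable from Plant: {Plant}.
Min-cut edges: Plant→v1 (3), Plant→v2 (8); capacity 3 + 8 = 11.
This cut is saturated, so no flow can exceed 11.

11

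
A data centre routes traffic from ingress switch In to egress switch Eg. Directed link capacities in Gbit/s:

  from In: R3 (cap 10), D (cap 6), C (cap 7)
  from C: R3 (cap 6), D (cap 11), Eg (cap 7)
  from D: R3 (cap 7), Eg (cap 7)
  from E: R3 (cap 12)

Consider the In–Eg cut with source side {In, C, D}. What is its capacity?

37

Edges leaving {In, C, D}: In→R3 (10), C→R3 (6), C→Eg (7), D→R3 (7), D→Eg (7).
Cut capacity = 10 + 6 + 7 + 7 + 7 = 37.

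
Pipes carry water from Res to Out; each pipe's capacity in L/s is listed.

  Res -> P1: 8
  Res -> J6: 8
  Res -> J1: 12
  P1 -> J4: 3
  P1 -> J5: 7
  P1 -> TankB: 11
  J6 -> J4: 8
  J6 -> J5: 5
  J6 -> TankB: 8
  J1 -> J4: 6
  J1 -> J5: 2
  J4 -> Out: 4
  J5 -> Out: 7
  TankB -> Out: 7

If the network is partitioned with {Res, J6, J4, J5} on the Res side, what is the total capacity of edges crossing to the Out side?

Edges leaving {Res, J6, J4, J5}: Res→P1 (8), Res→J1 (12), J6→TankB (8), J4→Out (4), J5→Out (7).
Cut capacity = 8 + 12 + 8 + 4 + 7 = 39.

39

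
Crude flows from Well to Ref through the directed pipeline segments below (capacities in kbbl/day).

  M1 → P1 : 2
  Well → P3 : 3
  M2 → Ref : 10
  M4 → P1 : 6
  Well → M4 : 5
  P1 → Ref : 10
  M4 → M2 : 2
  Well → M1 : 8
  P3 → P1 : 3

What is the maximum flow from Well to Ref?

10

Augment Well→M1→P1→Ref: bottleneck 2, flow now 2.
Augment Well→M4→M2→Ref: bottleneck 2, flow now 4.
Augment Well→M4→P1→Ref: bottleneck 3, flow now 7.
Augment Well→P3→P1→Ref: bottleneck 3, flow now 10.
No augmenting path remains; maximum flow = 10.
In the residual graph, reachable from Well: {Well, M1}.
Min-cut edges: Well→M4 (5), Well→P3 (3), M1→P1 (2); capacity 5 + 3 + 2 = 10.
This cut is saturated, so no flow can exceed 10.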